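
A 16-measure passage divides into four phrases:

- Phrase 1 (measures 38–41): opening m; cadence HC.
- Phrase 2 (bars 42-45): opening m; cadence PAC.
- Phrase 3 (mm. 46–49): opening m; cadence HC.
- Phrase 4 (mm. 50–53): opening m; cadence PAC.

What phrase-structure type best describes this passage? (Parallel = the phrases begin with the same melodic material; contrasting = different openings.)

repeated period

The cadence pattern HC–PAC–HC–PAC is weak–strong twice, and phrases 3–4 restate phrases 1–2: a period heard twice, not a double period (which would end weakly at phrase 2).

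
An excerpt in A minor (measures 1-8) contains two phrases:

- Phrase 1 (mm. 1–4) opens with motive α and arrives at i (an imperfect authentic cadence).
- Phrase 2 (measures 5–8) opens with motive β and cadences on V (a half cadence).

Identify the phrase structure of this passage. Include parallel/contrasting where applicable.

phrase group

The second phrase closes with a half cadence, which is not stronger than the first phrase's imperfect authentic cadence; without a weak→strong cadential pair there is no antecedent–consequent relationship, so this is a phrase group rather than a period.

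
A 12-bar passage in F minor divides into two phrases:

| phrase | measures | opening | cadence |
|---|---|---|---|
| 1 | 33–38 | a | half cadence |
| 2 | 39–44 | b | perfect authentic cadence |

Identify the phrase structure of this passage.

Phrase 1 ends with a half cadence (weaker) and phrase 2 with a perfect authentic cadence (stronger): antecedent + consequent = a period.
The two phrases open with different material (a / b), so the period is contrasting.

contrasting period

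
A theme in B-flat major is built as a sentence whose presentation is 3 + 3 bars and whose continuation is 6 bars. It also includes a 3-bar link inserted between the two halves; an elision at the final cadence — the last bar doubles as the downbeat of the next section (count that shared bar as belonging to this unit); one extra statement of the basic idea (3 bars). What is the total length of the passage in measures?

18 measures

Basic sentence: 3 + 3 + 6 = 12 bars.
12 (basic form) + 3 (link) + 3 (extra statement) = 18.
The elision shares a bar with the next section but does not change this unit's count.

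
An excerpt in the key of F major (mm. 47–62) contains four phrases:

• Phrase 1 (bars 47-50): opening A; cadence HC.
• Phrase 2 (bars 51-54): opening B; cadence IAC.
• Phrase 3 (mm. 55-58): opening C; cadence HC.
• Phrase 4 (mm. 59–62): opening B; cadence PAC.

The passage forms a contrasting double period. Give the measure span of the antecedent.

measures 47–54

In a double period the four phrases pair into a large antecedent (phrases 1–2, ending imperfect authentic cadence) and a large consequent (phrases 3–4, ending perfect authentic cadence). The antecedent spans measures 47–54.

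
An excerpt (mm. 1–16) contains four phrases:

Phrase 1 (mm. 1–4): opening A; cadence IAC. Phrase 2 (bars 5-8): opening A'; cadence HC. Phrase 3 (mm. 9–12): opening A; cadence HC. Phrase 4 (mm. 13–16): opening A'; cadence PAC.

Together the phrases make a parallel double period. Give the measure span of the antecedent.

In a double period the first pair of phrases (ending half cadence) is the large antecedent and the second pair (ending perfect authentic cadence) is the large consequent; the antecedent is measures 1–8.

measures 1–8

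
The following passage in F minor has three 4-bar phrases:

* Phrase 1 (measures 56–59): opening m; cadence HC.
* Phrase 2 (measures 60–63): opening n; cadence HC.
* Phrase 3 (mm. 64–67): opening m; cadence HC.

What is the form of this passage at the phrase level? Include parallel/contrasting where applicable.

phrase group

The final phrase closes with a half cadence, which is not stronger than the preceding half cadence; the 3 phrases lack an overall antecedent–consequent design and so form a phrase group.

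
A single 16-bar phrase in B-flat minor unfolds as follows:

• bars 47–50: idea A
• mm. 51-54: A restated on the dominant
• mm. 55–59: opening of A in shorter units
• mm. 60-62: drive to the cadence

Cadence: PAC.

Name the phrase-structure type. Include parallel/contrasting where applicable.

Basic idea (mm. 47–50) + its repetition (bars 51–54) form the presentation; fragmentation and cadence (bars 55-62) form the continuation — the 16-bar whole is a sentence.

sentence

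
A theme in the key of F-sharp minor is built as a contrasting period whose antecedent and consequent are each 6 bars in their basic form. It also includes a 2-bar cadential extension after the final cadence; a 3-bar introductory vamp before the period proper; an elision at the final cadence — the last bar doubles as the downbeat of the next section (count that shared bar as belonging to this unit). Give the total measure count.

17 measures

Basic contrasting period: 6 + 6 = 12 bars.
12 (basic form) + 2 (cadential extension) + 3 (introduction) = 17.
The elision shares a bar with the next section but does not change this unit's count.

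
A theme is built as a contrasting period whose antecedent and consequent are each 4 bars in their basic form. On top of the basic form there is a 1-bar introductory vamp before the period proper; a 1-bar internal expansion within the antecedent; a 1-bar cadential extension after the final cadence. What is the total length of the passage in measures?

11 measures

Basic contrasting period: 4 + 4 = 8 bars.
8 (basic form) + 1 (introduction) + 1 (internal expansion) + 1 (cadential extension) = 11.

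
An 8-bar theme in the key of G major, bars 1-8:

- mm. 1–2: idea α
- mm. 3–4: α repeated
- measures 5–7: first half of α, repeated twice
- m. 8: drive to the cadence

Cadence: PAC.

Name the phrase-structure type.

Basic idea (bars 1–2) + its repetition (measures 3–4) form the presentation; fragmentation and cadence (mm. 5-8) form the continuation — the 8-bar whole is a sentence.

sentence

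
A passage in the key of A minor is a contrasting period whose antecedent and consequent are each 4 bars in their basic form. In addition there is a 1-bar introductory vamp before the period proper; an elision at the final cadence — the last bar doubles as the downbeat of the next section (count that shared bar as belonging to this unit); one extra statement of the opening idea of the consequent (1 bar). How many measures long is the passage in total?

Basic contrasting period: 4 + 4 = 8 bars.
8 (basic form) + 1 (introduction) + 1 (extra statement) = 10.
The elision shares a bar with the next section but does not change this unit's count.

10 measures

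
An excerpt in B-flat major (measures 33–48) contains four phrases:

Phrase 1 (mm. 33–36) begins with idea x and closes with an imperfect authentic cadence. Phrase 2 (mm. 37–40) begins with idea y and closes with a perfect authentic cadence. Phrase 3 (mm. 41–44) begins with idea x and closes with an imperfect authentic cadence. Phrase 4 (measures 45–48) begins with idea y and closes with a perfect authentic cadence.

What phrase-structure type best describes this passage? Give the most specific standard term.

repeated period

The cadence pattern IAC–PAC–IAC–PAC is weak–strong twice, and phrases 3–4 restate phrases 1–2: a period heard twice, not a double period (which would end weakly at phrase 2).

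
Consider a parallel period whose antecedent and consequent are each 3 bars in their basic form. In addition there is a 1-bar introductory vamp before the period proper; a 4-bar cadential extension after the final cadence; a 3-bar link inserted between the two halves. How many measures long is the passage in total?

14 measures

Basic parallel period: 3 + 3 = 6 bars.
6 (basic form) + 1 (introduction) + 4 (cadential extension) + 3 (link) = 14.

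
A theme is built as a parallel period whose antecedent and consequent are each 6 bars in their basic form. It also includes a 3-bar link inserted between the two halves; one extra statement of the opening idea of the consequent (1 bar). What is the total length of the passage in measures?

Basic parallel period: 6 + 6 = 12 bars.
12 (basic form) + 3 (link) + 1 (extra statement) = 16.

16 measures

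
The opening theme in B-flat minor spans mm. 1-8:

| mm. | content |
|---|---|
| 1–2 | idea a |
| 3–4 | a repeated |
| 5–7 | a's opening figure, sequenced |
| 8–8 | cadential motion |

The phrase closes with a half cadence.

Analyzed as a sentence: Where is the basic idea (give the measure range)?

The presentation of a sentence is the basic idea (mm. 1–2) plus its repetition (mm. 3–4); the basic idea is therefore mm. 1–2.

measures 1–2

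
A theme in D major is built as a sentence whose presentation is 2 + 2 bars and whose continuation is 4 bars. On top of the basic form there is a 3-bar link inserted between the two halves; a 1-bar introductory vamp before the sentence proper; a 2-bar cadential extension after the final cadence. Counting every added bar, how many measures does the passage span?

Basic sentence: 2 + 2 + 4 = 8 bars.
8 (basic form) + 3 (link) + 1 (introduction) + 2 (cadential extension) = 14.

14 measures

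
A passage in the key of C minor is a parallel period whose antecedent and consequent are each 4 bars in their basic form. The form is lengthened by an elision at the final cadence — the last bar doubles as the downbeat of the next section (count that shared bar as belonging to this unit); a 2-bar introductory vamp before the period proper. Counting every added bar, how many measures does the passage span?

Basic parallel period: 4 + 4 = 8 bars.
8 (basic form) + 2 (introduction) = 10.
The elision shares a bar with the next section but does not change this unit's count.

10 measures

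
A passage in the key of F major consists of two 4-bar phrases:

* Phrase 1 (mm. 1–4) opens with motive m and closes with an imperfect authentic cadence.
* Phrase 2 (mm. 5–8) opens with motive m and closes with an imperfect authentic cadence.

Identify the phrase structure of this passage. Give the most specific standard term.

repeated phrase

Both phrases have the same opening (m) and the same cadence (imperfect authentic cadence): the second is a restatement, not a consequent, so this is a repeated phrase rather than a period.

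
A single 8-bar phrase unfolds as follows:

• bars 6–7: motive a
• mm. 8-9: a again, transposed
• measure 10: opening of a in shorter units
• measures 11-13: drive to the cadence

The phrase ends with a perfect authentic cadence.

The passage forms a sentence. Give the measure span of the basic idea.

The presentation of a sentence is the basic idea (bars 6–7) plus its repetition (mm. 8–9); the basic idea is therefore measures 6–7.

measures 6–7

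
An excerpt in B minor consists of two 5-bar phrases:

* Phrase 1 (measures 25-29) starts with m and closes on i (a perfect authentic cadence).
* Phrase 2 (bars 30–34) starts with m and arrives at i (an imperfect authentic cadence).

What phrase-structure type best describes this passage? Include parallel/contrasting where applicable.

The second phrase closes with an imperfect authentic cadence, which is not stronger than the first phrase's perfect authentic cadence; without a weak→strong cadential pair there is no antecedent–consequent relationship, so this is a phrase group rather than a period.

phrase group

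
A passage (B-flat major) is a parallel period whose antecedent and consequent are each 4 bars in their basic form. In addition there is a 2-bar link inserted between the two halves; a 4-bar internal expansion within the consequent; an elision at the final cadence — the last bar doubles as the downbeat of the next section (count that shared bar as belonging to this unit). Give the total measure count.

14 measures

Basic parallel period: 4 + 4 = 8 bars.
8 (basic form) + 2 (link) + 4 (internal expansion) = 14.
The elision shares a bar with the next section but does not change this unit's count.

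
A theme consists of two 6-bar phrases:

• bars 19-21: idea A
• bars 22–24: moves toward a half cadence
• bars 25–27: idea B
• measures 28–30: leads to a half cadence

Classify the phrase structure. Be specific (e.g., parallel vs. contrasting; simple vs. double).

The second phrase closes with a half cadence, which is not stronger than the first phrase's half cadence; without a weak→strong cadential pair there is no antecedent–consequent relationship, so this is a phrase group rather than a period.

phrase group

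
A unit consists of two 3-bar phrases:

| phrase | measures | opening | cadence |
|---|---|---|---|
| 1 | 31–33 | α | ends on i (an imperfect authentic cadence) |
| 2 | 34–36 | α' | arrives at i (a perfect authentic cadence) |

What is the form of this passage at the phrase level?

Phrase 1 ends with an imperfect authentic cadence (weaker) and phrase 2 with a perfect authentic cadence (stronger): antecedent + consequent = a period.
The two phrases open with the same material (α / α'), so the period is parallel.

parallel period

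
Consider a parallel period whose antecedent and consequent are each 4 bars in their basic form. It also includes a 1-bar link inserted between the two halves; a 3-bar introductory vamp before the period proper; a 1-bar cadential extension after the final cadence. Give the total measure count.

13 measures

Basic parallel period: 4 + 4 = 8 bars.
8 (basic form) + 1 (link) + 3 (introduction) + 1 (cadential extension) = 13.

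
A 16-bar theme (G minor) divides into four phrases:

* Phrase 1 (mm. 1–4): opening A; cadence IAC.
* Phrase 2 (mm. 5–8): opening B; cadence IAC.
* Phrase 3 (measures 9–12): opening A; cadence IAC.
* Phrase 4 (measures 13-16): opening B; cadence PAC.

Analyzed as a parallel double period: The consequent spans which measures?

In a double period the four phrases pair into a large antecedent (phrases 1–2, ending imperfect authentic cadence) and a large consequent (phrases 3–4, ending perfect authentic cadence). The consequent spans bars 9–16.

measures 9–16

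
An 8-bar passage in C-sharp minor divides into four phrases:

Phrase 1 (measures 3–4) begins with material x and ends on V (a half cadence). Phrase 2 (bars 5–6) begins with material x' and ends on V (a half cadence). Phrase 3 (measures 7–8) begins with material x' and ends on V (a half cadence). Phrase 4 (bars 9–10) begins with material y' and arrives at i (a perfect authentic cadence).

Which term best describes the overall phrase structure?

Four phrases in two halves: the first half (mm. 3–6) ends with a half cadence, the second (measures 7–10) with a perfect authentic cadence — a large antecedent–consequent pair, i.e. a double period.
Phrase 3 begins with the same material as phrase 1, making it parallel.

parallel double period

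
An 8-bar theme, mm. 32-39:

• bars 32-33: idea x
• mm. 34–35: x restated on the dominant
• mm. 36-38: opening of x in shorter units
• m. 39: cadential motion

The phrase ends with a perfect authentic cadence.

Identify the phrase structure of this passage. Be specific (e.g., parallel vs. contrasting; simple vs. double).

Basic idea (mm. 32–33) + its repetition (mm. 34-35) form the presentation; fragmentation and cadence (mm. 36–39) form the continuation — the 8-bar whole is a sentence.

sentence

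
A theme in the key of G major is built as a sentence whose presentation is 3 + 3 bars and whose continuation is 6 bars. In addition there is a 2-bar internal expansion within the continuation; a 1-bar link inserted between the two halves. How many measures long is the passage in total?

15 measures

Basic sentence: 3 + 3 + 6 = 12 bars.
12 (basic form) + 2 (internal expansion) + 1 (link) = 15.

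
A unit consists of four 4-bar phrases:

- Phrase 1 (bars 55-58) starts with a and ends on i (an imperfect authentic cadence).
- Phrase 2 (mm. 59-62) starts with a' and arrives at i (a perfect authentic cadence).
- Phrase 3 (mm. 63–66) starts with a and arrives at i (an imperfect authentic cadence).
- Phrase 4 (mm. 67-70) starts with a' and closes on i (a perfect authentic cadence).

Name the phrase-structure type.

repeated period

The cadence pattern IAC–PAC–IAC–PAC is weak–strong twice, and phrases 3–4 restate phrases 1–2: a period heard twice, not a double period (which would end weakly at phrase 2).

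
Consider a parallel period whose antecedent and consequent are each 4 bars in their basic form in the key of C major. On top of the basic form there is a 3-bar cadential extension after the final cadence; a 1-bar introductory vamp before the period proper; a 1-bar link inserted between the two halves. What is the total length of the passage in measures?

Basic parallel period: 4 + 4 = 8 bars.
8 (basic form) + 3 (cadential extension) + 1 (introduction) + 1 (link) = 13.

13 measures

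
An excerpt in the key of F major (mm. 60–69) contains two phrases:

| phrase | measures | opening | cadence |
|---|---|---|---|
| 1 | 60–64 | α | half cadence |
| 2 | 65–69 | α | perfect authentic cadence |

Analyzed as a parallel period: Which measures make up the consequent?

The antecedent is the phrase ending with the weaker cadence (half cadence, phrase 1) and the consequent the one ending more conclusively (perfect authentic cadence, phrase 2); the consequent is mm. 65–69.

measures 65–69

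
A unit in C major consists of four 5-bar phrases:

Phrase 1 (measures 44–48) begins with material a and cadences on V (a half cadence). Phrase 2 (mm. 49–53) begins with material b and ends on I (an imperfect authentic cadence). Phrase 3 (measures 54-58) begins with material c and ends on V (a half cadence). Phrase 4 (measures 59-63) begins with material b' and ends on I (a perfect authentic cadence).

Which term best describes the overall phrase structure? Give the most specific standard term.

contrasting double period

Four phrases in two halves: the first half (measures 44–53) ends with an imperfect authentic cadence, the second (bars 54–63) with a perfect authentic cadence — a large antecedent–consequent pair, i.e. a double period.
Phrase 3 begins with different material from phrase 1, making it contrasting.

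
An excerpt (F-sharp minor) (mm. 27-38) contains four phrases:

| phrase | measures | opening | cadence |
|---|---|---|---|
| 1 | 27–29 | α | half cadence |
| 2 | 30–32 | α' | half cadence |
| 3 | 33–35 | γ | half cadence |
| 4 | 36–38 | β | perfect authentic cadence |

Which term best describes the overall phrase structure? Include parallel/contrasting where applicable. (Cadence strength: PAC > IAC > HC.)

Four phrases in two halves: the first half (mm. 27–32) ends with a half cadence, the second (bars 33-38) with a perfect authentic cadence — a large antecedent–consequent pair, i.e. a double period.
Phrase 3 begins with different material from phrase 1, making it contrasting.

contrasting double period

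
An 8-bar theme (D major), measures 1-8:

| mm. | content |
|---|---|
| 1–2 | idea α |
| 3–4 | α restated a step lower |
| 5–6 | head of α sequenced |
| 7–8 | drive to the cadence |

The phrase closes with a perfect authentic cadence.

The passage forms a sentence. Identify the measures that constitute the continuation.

After the presentation (bars 1–4), the continuation covers the fragmentation through the cadence: measures 5–8.

measures 5–8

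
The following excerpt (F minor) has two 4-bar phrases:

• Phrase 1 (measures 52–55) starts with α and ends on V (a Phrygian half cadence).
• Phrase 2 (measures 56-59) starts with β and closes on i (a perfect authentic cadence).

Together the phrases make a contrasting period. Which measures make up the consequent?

The phrase ending with the weaker cadence (Phrygian half cadence) is the antecedent; the one ending more conclusively (perfect authentic cadence) is the consequent. The consequent is measures 56–59.

measures 56–59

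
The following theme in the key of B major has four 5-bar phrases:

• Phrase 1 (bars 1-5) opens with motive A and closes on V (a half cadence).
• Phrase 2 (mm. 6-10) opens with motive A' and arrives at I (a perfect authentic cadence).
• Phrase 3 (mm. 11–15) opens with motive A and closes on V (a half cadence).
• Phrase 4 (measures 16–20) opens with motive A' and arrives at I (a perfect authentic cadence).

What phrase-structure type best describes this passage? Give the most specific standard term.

The cadence pattern HC–PAC–HC–PAC is weak–strong twice, and phrases 3–4 restate phrases 1–2: a period heard twice, not a double period (which would end weakly at phrase 2).

repeated period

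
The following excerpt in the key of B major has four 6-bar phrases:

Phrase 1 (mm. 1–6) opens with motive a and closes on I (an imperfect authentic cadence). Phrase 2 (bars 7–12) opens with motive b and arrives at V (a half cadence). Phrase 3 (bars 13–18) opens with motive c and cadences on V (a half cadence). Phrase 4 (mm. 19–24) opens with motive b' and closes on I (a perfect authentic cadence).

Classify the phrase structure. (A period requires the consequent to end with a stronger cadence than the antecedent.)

Four phrases in two halves: the first half (mm. 1–12) ends with a half cadence, the second (mm. 13-24) with a perfect authentic cadence — a large antecedent–consequent pair, i.e. a double period.
Phrase 3 begins with different material from phrase 1, making it contrasting.

contrasting double period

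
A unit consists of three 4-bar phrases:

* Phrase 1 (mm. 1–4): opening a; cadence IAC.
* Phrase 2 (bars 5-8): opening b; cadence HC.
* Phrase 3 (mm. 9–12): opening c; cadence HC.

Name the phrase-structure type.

The final phrase closes with a half cadence, which is not stronger than the preceding half cadence; the 3 phrases lack an overall antecedent–consequent design and so form a phrase group.

phrase group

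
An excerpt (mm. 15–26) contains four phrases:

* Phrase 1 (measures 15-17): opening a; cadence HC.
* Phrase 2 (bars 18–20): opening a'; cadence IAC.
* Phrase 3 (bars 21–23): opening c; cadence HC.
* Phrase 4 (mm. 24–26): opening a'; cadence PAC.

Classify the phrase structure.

Four phrases in two halves: the first half (mm. 15–20) ends with an imperfect authentic cadence, the second (bars 21–26) with a perfect authentic cadence — a large antecedent–consequent pair, i.e. a double period.
Phrase 3 begins with different material from phrase 1, making it contrasting.

contrasting double period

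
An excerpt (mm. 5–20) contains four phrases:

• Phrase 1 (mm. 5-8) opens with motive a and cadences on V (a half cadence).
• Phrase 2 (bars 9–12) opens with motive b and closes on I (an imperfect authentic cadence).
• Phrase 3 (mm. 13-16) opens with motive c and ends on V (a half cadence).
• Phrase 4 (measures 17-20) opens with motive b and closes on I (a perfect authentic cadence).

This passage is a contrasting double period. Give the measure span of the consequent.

In a double period the four phrases pair into a large antecedent (phrases 1–2, ending imperfect authentic cadence) and a large consequent (phrases 3–4, ending perfect authentic cadence). The consequent spans bars 13–20.

measures 13–20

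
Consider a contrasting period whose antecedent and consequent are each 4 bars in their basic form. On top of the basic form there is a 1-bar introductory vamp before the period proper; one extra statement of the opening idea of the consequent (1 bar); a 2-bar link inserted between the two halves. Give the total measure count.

Basic contrasting period: 4 + 4 = 8 bars.
8 (basic form) + 1 (introduction) + 1 (extra statement) + 2 (link) = 12.

12 measures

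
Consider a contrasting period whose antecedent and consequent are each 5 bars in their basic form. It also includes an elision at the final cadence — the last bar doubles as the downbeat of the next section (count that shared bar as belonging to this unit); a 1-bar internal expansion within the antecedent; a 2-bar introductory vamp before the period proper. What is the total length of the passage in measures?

Basic contrasting period: 5 + 5 = 10 bars.
10 (basic form) + 1 (internal expansion) + 2 (introduction) = 13.
The elision shares a bar with the next section but does not change this unit's count.

13 measures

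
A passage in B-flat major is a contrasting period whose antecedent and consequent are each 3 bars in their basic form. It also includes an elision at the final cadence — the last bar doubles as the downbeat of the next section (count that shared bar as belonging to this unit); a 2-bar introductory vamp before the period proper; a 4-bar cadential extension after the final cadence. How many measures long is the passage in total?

12 measures

Basic contrasting period: 3 + 3 = 6 bars.
6 (basic form) + 2 (introduction) + 4 (cadential extension) = 12.
The elision shares a bar with the next section but does not change this unit's count.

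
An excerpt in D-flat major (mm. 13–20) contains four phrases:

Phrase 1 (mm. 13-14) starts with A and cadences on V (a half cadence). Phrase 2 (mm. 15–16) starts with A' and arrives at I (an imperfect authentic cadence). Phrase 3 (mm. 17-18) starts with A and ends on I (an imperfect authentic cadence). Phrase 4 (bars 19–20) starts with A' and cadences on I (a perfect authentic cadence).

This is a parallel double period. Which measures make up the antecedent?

measures 13–16

In a double period the first pair of phrases (ending imperfect authentic cadence) is the large antecedent and the second pair (ending perfect authentic cadence) is the large consequent; the antecedent is measures 13–16.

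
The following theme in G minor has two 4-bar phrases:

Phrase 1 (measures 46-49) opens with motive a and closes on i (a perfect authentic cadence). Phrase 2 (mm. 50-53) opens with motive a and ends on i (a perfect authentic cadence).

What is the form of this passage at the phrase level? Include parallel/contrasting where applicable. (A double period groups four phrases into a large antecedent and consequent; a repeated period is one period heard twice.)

repeated phrase

Both phrases have the same opening (a) and the same cadence (perfect authentic cadence): the second is a restatement, not a consequent, so this is a repeated phrase rather than a period.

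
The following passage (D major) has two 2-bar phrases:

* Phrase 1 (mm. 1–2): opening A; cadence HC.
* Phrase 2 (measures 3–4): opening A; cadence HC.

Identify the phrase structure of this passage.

Both phrases have the same opening (A) and the same cadence (half cadence): the second is a restatement, not a consequent, so this is a repeated phrase rather than a period.

repeated phrase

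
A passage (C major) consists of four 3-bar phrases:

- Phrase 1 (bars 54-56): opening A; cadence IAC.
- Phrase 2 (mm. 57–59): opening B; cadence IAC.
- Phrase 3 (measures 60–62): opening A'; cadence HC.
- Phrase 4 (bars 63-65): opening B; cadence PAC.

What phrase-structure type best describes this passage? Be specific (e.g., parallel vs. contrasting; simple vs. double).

parallel double period

Four phrases in two halves: the first half (measures 54–59) ends with an imperfect authentic cadence, the second (mm. 60-65) with a perfect authentic cadence — a large antecedent–consequent pair, i.e. a double period.
Phrase 3 begins with the same material as phrase 1, making it parallel.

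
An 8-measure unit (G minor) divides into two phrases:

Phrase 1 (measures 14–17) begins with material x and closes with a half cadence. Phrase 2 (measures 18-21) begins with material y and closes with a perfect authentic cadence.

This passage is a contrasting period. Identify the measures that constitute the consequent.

The antecedent is the phrase ending with the weaker cadence (half cadence, phrase 1) and the consequent the one ending more conclusively (perfect authentic cadence, phrase 2); the consequent is mm. 18–21.

measures 18–21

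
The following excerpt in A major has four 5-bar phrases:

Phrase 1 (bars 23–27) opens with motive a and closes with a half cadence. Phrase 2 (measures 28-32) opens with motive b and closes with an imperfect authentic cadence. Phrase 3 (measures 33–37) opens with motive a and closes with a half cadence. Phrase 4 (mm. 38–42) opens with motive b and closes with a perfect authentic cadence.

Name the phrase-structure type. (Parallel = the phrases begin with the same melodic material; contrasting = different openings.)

Four phrases in two halves: the first half (mm. 23-32) ends with an imperfect authentic cadence, the second (bars 33-42) with a perfect authentic cadence — a large antecedent–consequent pair, i.e. a double period.
Phrase 3 begins with the same material as phrase 1, making it parallel.

parallel double period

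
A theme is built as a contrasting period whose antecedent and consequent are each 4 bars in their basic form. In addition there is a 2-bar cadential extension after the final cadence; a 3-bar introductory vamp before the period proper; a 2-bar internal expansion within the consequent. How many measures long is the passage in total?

Basic contrasting period: 4 + 4 = 8 bars.
8 (basic form) + 2 (cadential extension) + 3 (introduction) + 2 (internal expansion) = 15.

15 measures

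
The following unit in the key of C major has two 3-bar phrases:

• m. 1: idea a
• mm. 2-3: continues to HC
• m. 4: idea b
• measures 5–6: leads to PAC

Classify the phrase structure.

Phrase 1 ends with a half cadence (weaker) and phrase 2 with a perfect authentic cadence (stronger): antecedent + consequent = a period.
The two phrases open with different material (a / b), so the period is contrasting.

contrasting period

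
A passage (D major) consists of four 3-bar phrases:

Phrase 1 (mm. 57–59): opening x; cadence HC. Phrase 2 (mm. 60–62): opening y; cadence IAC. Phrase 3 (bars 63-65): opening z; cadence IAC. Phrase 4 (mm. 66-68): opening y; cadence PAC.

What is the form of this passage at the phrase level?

Four phrases in two halves: the first half (mm. 57-62) ends with an imperfect authentic cadence, the second (mm. 63–68) with a perfect authentic cadence — a large antecedent–consequent pair, i.e. a double period.
Phrase 3 begins with different material from phrase 1, making it contrasting.

contrasting double period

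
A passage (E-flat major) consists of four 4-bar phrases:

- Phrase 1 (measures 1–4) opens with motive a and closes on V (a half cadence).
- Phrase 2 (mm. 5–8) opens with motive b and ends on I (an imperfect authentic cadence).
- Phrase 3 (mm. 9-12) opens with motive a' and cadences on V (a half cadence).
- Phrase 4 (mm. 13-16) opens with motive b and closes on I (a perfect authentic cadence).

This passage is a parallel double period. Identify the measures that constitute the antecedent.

measures 1–8

In a double period the four phrases pair into a large antecedent (phrases 1–2, ending imperfect authentic cadence) and a large consequent (phrases 3–4, ending perfect authentic cadence). The antecedent spans bars 1-8.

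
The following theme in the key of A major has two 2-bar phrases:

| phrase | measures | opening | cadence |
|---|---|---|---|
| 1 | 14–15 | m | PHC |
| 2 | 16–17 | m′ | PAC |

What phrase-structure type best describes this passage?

parallel period

Phrase 1 ends with a Phrygian half cadence (weaker) and phrase 2 with a perfect authentic cadence (stronger): antecedent + consequent = a period.
The two phrases open with the same material (m / m′), so the period is parallel.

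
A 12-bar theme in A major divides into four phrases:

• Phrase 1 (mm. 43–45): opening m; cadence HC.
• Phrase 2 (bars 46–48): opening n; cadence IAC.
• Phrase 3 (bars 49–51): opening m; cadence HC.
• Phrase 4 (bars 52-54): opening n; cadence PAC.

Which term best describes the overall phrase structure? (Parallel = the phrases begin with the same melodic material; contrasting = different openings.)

Four phrases in two halves: the first half (bars 43–48) ends with an imperfect authentic cadence, the second (bars 49–54) with a perfect authentic cadence — a large antecedent–consequent pair, i.e. a double period.
Phrase 3 begins with the same material as phrase 1, making it parallel.

parallel double period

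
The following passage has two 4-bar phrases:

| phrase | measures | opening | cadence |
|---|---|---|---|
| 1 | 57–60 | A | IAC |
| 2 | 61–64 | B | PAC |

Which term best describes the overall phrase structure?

contrasting period

Phrase 1 ends with an imperfect authentic cadence (weaker) and phrase 2 with a perfect authentic cadence (stronger): antecedent + consequent = a period.
The two phrases open with different material (A / B), so the period is contrasting.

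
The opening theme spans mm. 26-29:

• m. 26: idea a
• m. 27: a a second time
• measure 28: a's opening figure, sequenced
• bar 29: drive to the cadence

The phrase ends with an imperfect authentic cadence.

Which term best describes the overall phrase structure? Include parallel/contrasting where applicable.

Basic idea (bar 26) + its repetition (m. 27) form the presentation; fragmentation and cadence (mm. 28-29) form the continuation — the 4-bar whole is a sentence.

sentence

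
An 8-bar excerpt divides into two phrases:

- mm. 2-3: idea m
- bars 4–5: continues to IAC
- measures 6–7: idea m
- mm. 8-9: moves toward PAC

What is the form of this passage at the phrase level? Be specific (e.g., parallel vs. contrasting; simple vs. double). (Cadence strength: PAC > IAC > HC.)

Phrase 1 ends with an imperfect authentic cadence (weaker) and phrase 2 with a perfect authentic cadence (stronger): antecedent + consequent = a period.
The two phrases open with the same material (m / m), so the period is parallel.

parallel period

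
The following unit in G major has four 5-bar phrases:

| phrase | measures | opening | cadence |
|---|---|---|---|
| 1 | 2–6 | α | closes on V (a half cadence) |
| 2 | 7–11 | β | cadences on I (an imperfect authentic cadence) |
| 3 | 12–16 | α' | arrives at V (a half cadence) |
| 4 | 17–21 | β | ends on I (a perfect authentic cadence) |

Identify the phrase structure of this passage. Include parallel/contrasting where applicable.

parallel double period

Four phrases in two halves: the first half (mm. 2-11) ends with an imperfect authentic cadence, the second (bars 12–21) with a perfect authentic cadence — a large antecedent–consequent pair, i.e. a double period.
Phrase 3 begins with the same material as phrase 1, making it parallel.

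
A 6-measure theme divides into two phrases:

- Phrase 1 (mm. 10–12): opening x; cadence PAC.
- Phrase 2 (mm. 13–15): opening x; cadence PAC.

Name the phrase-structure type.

Both phrases have the same opening (x) and the same cadence (perfect authentic cadence): the second is a restatement, not a consequent, so this is a repeated phrase rather than a period.

repeated phrase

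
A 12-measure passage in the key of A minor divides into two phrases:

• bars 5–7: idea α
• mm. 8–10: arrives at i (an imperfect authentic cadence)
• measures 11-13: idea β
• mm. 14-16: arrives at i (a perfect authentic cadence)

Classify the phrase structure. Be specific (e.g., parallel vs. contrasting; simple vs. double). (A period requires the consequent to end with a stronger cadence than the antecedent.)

contrasting period

Phrase 1 ends with an imperfect authentic cadence (weaker) and phrase 2 with a perfect authentic cadence (stronger): antecedent + consequent = a period.
The two phrases open with different material (α / β), so the period is contrasting.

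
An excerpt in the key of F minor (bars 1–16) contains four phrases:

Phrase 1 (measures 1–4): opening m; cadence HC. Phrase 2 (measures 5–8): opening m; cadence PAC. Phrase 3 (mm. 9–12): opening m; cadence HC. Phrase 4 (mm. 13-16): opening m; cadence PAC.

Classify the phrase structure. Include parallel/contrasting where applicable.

repeated period

The cadence pattern HC–PAC–HC–PAC is weak–strong twice, and phrases 3–4 restate phrases 1–2: a period heard twice, not a double period (which would end weakly at phrase 2).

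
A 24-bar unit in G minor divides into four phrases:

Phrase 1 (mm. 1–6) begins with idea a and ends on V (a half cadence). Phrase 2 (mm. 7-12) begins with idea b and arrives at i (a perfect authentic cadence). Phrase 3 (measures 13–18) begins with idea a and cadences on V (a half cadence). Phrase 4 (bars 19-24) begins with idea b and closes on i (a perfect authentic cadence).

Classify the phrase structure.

The cadence pattern HC–PAC–HC–PAC is weak–strong twice, and phrases 3–4 restate phrases 1–2: a period heard twice, not a double period (which would end weakly at phrase 2).

repeated period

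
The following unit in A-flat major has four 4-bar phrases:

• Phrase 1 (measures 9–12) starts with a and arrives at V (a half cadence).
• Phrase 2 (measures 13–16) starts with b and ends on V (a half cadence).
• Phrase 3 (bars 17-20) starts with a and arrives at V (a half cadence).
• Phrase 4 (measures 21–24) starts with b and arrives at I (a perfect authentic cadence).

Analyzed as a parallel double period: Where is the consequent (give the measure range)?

measures 17–24

In a double period the four phrases pair into a large antecedent (phrases 1–2, ending half cadence) and a large consequent (phrases 3–4, ending perfect authentic cadence). The consequent spans mm. 17–24.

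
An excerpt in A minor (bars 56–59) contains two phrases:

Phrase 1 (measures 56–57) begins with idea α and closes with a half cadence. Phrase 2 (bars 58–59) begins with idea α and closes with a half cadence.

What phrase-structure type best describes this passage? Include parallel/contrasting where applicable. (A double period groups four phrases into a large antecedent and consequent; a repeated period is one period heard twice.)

Both phrases have the same opening (α) and the same cadence (half cadence): the second is a restatement, not a consequent, so this is a repeated phrase rather than a period.

repeated phrase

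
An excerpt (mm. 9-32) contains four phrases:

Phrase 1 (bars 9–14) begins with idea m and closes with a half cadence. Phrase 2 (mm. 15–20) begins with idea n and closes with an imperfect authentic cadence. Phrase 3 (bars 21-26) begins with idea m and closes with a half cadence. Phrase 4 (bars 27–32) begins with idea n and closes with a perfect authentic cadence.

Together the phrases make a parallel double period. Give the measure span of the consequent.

In a double period the first pair of phrases (ending imperfect authentic cadence) is the large antecedent and the second pair (ending perfect authentic cadence) is the large consequent; the consequent is measures 21–32.

measures 21–32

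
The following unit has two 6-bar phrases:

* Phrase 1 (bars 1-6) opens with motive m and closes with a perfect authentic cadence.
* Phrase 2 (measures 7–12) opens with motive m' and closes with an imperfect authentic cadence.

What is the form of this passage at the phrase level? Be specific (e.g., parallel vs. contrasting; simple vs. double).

phrase group

The second phrase closes with an imperfect authentic cadence, which is not stronger than the first phrase's perfect authentic cadence; without a weak→strong cadential pair there is no antecedent–consequent relationship, so this is a phrase group rather than a period.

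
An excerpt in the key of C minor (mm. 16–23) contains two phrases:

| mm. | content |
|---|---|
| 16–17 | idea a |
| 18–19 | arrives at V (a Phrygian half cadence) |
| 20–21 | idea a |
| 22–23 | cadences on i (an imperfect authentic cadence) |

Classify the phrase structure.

parallel period

Phrase 1 ends with a Phrygian half cadence (weaker) and phrase 2 with an imperfect authentic cadence (stronger): antecedent + consequent = a period.
The two phrases open with the same material (a / a), so the period is parallel.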